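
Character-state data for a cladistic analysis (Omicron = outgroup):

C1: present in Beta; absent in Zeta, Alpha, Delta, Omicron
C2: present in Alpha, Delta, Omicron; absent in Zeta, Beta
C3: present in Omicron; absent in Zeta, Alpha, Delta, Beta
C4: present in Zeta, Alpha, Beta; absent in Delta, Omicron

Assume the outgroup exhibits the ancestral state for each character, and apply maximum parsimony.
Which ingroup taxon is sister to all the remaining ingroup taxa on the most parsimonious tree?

Delta

Character polarity is set by the outgroup: the derived state is whichever differs from the outgroup's state, so for C2, C3 the derived state is 'absent', and for the remaining characters it is 'present'.
C1: derived state 'present' in Beta only — an autapomorphy, so it tells us nothing about relationships among taxa.
C2: derived state 'absent' in Beta and Zeta only — synapomorphy for {Beta, Zeta}.
C3 (derived state 'absent') is shared by all ingroup taxa — unites the whole ingroup.
C4 (derived state 'present') is shared by Alpha, Beta, and Zeta — a synapomorphy uniting that clade.
Most parsimonious ingroup topology: ((Alpha,(Zeta,Beta)),Delta).
Delta is sister to the clade containing all other ingroup taxa, so it is the earliest-diverging (most basal) ingroup lineage.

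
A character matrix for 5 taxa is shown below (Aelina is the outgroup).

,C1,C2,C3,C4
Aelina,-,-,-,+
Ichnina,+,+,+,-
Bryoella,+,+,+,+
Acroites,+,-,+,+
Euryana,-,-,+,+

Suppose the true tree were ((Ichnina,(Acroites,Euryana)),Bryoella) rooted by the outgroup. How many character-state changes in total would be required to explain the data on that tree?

Map each character onto ((Ichnina,(Acroites,Euryana)),Bryoella) (rooted by Aelina) and count the minimum state changes it requires (Fitch parsimony):
C1: 2; C2: 2; C3: 1; C4: 1.
Total tree length = 6.

6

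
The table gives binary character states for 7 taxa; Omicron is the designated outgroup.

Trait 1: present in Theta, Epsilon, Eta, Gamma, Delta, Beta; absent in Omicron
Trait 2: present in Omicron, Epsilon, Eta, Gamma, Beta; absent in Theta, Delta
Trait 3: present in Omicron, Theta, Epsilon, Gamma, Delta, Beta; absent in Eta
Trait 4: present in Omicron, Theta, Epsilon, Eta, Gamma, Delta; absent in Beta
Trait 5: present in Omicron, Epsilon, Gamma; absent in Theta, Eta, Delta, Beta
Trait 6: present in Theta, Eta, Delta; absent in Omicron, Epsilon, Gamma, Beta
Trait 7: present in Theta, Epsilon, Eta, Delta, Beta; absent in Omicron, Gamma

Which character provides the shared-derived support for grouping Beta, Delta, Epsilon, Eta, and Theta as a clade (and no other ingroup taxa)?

Character polarity is set by the outgroup: the derived state is whichever differs from the outgroup's state, so for Trait 2, Trait 3, Trait 4, Trait 5 the derived state is 'absent', and for the remaining characters it is 'present'.
Trait 1 (derived state 'present') is shared by all ingroup taxa — unites the whole ingroup.
Trait 2 (derived state 'absent') is shared by Delta and Theta — a synapomorphy uniting that clade.
Trait 3: derived state 'absent' in Eta only — an autapomorphy, so it tells us nothing about relationships among taxa.
Trait 4: derived state 'absent' in Beta only — an autapomorphy, so it tells us nothing about relationships among taxa.
Trait 5: derived state 'absent' in Beta, Delta, Eta, and Theta only — synapomorphy for {Beta, Delta, Eta, Theta}.
Only Delta, Eta, and Theta show the derived state 'present' for Trait 6, supporting them as a clade.
Only Beta, Delta, Epsilon, Eta, and Theta show the derived state 'present' for Trait 7, supporting them as a clade.
Most parsimonious ingroup topology: (((((Theta,Delta),Eta),Beta),Epsilon),Gamma).
The clade {Beta, Delta, Epsilon, Eta, Theta} is supported by Trait 7: its derived state 'present' occurs in exactly those taxa and in no other taxon (including the outgroup).

Trait 7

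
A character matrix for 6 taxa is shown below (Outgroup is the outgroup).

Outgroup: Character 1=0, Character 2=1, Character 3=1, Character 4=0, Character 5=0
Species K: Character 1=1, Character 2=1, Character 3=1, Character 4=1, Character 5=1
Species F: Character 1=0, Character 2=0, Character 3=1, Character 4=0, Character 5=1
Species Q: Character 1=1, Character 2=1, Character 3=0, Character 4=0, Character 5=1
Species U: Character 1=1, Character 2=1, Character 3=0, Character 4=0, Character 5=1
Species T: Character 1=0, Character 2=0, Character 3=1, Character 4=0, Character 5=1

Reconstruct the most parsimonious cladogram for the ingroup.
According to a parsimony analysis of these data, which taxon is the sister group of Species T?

Species F

Character polarity is set by the outgroup: the derived state is whichever differs from the outgroup's state, so for Character 2, Character 3 the derived state is '0', and for the remaining characters it is '1'.
Only Species K, Species Q, and Species U show the derived state '1' for Character 1, supporting them as a clade.
Only Species F and Species T show the derived state '0' for Character 2, supporting them as a clade.
Only Species Q and Species U show the derived state '0' for Character 3, supporting them as a clade.
Character 4 (derived state '1') is unique to Species K (autapomorphy; uninformative for grouping).
Character 5 (derived state '1') is shared by all ingroup taxa — unites the whole ingroup.
Most parsimonious ingroup topology: ((Species K,(Species Q,Species U)),(Species F,Species T)).
Species T and Species F form a cherry on this tree, so they are sister taxa.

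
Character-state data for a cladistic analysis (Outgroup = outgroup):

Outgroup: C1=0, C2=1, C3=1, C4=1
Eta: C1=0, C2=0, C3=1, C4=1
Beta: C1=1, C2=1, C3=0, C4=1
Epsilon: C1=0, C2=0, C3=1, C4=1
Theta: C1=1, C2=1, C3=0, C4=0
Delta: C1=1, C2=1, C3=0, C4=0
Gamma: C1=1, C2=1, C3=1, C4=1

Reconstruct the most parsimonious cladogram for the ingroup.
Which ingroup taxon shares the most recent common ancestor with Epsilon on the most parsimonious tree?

Character polarity is set by the outgroup: the derived state is whichever differs from the outgroup's state, so for C2, C3, C4 the derived state is '0', and for the remaining characters it is '1'.
Only Beta, Delta, Gamma, and Theta show the derived state '1' for C1, supporting them as a clade.
Only Epsilon and Eta show the derived state '0' for C2, supporting them as a clade.
Only Beta, Delta, and Theta show the derived state '0' for C3, supporting them as a clade.
C4 (derived state '0') is shared by Delta and Theta — a synapomorphy uniting that clade.
Most parsimonious ingroup topology: ((Eta,Epsilon),((Beta,(Theta,Delta)),Gamma)).
Epsilon and Eta form a cherry on this tree, so they are sister taxa.

Eta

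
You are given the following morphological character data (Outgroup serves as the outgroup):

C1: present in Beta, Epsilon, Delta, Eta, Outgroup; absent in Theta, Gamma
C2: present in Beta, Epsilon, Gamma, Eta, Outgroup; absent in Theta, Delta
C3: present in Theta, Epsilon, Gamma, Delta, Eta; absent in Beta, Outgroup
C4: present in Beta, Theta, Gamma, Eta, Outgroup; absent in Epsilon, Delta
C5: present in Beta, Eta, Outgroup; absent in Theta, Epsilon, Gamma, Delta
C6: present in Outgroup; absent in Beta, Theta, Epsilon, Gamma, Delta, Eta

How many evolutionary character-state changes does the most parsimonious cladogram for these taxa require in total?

Character polarity is set by the outgroup: the derived state is whichever differs from the outgroup's state, so for C1, C2, C4, C5, C6 the derived state is 'absent', and for the remaining characters it is 'present'.
Only Gamma and Theta show the derived state 'absent' for C1, supporting them as a clade.
C2 groups Delta and Theta, which is incompatible with the clades supported by the remaining characters; treating it as convergent (homoplasy) costs fewer steps than any alternative tree.
C3: derived state 'present' in Delta, Epsilon, Eta, Gamma, and Theta only — synapomorphy for {Delta, Epsilon, Eta, Gamma, Theta}.
Only Delta and Epsilon show the derived state 'absent' for C4, supporting them as a clade.
Only Delta, Epsilon, Gamma, and Theta show the derived state 'absent' for C5, supporting them as a clade.
All ingroup taxa share the derived state 'absent' for C6; it defines the ingroup but does not resolve relationships within it.
Most parsimonious ingroup topology: ((Eta,((Epsilon,Delta),(Gamma,Theta))),Beta).
Changes per character on this tree: C1: 1; C2: 2; C3: 1; C4: 1; C5: 1; C6: 1.
Total = 7.

7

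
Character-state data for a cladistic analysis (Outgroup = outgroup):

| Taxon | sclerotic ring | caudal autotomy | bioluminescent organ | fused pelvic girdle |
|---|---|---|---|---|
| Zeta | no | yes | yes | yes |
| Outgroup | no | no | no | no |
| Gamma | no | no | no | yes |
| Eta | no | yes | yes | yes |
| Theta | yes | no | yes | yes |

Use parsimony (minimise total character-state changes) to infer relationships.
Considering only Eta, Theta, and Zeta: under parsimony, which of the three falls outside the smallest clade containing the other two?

Theta

The outgroup has state 'no' for every character, so 'yes' is the derived state throughout.
sclerotic ring: derived state 'yes' in Theta only — an autapomorphy, so it tells us nothing about relationships among taxa.
caudal autotomy (derived state 'yes') is shared by Eta and Zeta — a synapomorphy uniting that clade.
bioluminescent organ (derived state 'yes') is shared by Eta, Theta, and Zeta — a synapomorphy uniting that clade.
All ingroup taxa share the derived state 'yes' for fused pelvic girdle; it defines the ingroup but does not resolve relationships within it.
Most parsimonious ingroup topology: (((Zeta,Eta),Theta),Gamma).
Eta and Zeta share a more recent common ancestor with each other than either does with Theta, so Theta is the least closely related of the three.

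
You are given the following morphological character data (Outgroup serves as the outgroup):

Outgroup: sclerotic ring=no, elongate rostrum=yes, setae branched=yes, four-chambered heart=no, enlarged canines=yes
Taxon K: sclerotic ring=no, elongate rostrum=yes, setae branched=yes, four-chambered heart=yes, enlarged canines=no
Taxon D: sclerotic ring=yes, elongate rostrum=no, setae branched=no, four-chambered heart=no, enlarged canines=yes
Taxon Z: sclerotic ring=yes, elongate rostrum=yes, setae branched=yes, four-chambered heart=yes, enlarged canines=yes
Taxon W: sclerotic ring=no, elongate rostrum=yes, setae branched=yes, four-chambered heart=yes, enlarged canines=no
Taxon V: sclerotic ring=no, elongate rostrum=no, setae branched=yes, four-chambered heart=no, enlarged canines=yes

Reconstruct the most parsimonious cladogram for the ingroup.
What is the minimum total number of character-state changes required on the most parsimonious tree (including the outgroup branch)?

6

Character polarity is set by the outgroup: the derived state is whichever differs from the outgroup's state, so for elongate rostrum, setae branched, enlarged canines the derived state is 'no', and for the remaining characters it is 'yes'.
sclerotic ring groups Taxon D and Taxon Z, which is incompatible with the clades supported by the remaining characters; treating it as convergent (homoplasy) costs fewer steps than any alternative tree.
elongate rostrum: derived state 'no' in Taxon D and Taxon V only — synapomorphy for {Taxon D, Taxon V}.
setae branched (derived state 'no') is unique to Taxon D (autapomorphy; uninformative for grouping).
four-chambered heart (derived state 'yes') is shared by Taxon K, Taxon W, and Taxon Z — a synapomorphy uniting that clade.
enlarged canines: derived state 'no' in Taxon K and Taxon W only — synapomorphy for {Taxon K, Taxon W}.
Most parsimonious ingroup topology: (((Taxon K,Taxon W),Taxon Z),(Taxon D,Taxon V)).
Changes per character on this tree: sclerotic ring: 2; elongate rostrum: 1; setae branched: 1; four-chambered heart: 1; enlarged canines: 1.
Total = 6.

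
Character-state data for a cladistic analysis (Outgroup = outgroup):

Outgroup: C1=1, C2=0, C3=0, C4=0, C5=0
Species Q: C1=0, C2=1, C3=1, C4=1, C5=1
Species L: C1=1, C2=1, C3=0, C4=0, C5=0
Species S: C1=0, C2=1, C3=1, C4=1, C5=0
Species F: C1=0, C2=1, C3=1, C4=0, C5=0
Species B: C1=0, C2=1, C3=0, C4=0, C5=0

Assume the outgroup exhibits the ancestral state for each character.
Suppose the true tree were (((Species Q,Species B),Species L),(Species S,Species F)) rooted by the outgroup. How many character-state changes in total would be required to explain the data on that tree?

8

Map each character onto (((Species Q,Species B),Species L),(Species S,Species F)) (rooted by Outgroup) and count the minimum state changes it requires (Fitch parsimony):
C1: 2; C2: 1; C3: 2; C4: 2; C5: 1.
Total tree length = 8.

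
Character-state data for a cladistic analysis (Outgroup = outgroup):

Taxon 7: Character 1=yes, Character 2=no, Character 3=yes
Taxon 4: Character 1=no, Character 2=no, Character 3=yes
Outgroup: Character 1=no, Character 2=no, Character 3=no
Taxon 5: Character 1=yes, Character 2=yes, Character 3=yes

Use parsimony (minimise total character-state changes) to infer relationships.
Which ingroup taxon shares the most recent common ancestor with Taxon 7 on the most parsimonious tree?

The outgroup has state 'no' for every character, so 'yes' is the derived state throughout.
Only Taxon 5 and Taxon 7 show the derived state 'yes' for Character 1, supporting them as a clade.
Character 2 (derived state 'yes') is unique to Taxon 5 (autapomorphy; uninformative for grouping).
All ingroup taxa share the derived state 'yes' for Character 3; it defines the ingroup but does not resolve relationships within it.
Most parsimonious ingroup topology: ((Taxon 7,Taxon 5),Taxon 4).
Taxon 7 and Taxon 5 form a cherry on this tree, so they are sister taxa.

Taxon 5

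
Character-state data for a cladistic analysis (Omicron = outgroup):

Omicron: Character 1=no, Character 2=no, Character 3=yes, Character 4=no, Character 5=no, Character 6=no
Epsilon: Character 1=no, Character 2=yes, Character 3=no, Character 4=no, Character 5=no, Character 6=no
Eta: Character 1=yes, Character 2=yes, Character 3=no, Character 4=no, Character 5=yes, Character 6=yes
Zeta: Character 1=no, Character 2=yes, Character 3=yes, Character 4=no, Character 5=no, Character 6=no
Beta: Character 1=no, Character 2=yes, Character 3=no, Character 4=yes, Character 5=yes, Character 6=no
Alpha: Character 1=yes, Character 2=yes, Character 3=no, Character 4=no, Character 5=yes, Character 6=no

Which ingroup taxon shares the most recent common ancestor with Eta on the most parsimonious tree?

Character polarity is set by the outgroup: the derived state is whichever differs from the outgroup's state, so for Character 3 the derived state is 'no', and for the remaining characters it is 'yes'.
Character 1: derived state 'yes' in Alpha and Eta only — synapomorphy for {Alpha, Eta}.
Character 2 (derived state 'yes') is shared by all ingroup taxa — unites the whole ingroup.
Only Alpha, Beta, Epsilon, and Eta show the derived state 'no' for Character 3, supporting them as a clade.
Character 4 (derived state 'yes') is unique to Beta (autapomorphy; uninformative for grouping).
Only Alpha, Beta, and Eta show the derived state 'yes' for Character 5, supporting them as a clade.
Character 6: derived state 'yes' in Eta only — an autapomorphy, so it tells us nothing about relationships among taxa.
Most parsimonious ingroup topology: ((Epsilon,((Eta,Alpha),Beta)),Zeta).
Eta and Alpha form a cherry on this tree, so they are sister taxa.

Alpha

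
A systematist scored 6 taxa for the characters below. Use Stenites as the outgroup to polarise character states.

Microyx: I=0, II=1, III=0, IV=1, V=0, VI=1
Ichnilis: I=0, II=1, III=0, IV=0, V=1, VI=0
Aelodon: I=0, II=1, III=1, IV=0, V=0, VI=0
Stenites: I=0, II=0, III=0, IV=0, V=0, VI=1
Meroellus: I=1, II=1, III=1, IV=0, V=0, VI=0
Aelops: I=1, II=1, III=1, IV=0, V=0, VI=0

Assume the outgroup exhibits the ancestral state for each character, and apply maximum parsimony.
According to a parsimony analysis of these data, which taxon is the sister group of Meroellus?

Character polarity is set by the outgroup: the derived state is whichever differs from the outgroup's state, so for VI the derived state is '0', and for the remaining characters it is '1'.
I: derived state '1' in Aelops and Meroellus only — synapomorphy for {Aelops, Meroellus}.
II (derived state '1') is shared by all ingroup taxa — unites the whole ingroup.
Only Aelodon, Aelops, and Meroellus show the derived state '1' for III, supporting them as a clade.
IV (derived state '1') is unique to Microyx (autapomorphy; uninformative for grouping).
V: derived state '1' in Ichnilis only — an autapomorphy, so it tells us nothing about relationships among taxa.
VI: derived state '0' in Aelodon, Aelops, Ichnilis, and Meroellus only — synapomorphy for {Aelodon, Aelops, Ichnilis, Meroellus}.
Most parsimonious ingroup topology: (Microyx,(((Aelops,Meroellus),Aelodon),Ichnilis)).
Meroellus and Aelops form a cherry on this tree, so they are sister taxa.

Aelops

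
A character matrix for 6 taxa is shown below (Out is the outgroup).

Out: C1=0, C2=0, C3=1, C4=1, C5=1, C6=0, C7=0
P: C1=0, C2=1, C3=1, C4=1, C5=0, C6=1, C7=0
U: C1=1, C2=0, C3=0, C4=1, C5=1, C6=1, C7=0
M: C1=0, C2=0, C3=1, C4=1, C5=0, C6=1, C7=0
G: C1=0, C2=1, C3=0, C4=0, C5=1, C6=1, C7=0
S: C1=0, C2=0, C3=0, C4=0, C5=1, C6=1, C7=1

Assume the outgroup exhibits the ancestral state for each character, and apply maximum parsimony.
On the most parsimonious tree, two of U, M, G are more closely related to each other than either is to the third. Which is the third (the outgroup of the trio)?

Character polarity is set by the outgroup: the derived state is whichever differs from the outgroup's state, so for C3, C4, C5 the derived state is '0', and for the remaining characters it is '1'.
C1: derived state '1' in U only — an autapomorphy, so it tells us nothing about relationships among taxa.
C2 groups G and P, which is incompatible with the clades supported by the remaining characters; treating it as convergent (homoplasy) costs fewer steps than any alternative tree.
C3: derived state '0' in G, S, and U only — synapomorphy for {G, S, U}.
Only G and S show the derived state '0' for C4, supporting them as a clade.
Only M and P show the derived state '0' for C5, supporting them as a clade.
C6 (derived state '1') is shared by all ingroup taxa — unites the whole ingroup.
C7 (derived state '1') is unique to S (autapomorphy; uninformative for grouping).
Most parsimonious ingroup topology: ((P,M),(U,(G,S))).
G and U share a more recent common ancestor with each other than either does with M, so M is the least closely related of the three.

M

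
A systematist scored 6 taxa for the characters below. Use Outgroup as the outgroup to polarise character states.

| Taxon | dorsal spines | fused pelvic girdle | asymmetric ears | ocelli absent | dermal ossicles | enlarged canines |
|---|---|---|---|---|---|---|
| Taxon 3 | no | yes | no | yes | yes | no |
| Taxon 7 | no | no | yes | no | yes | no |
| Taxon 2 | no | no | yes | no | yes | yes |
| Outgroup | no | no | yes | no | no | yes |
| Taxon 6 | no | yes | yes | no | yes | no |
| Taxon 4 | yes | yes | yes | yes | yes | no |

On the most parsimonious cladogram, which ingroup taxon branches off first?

Character polarity is set by the outgroup: the derived state is whichever differs from the outgroup's state, so for asymmetric ears, enlarged canines the derived state is 'no', and for the remaining characters it is 'yes'.
dorsal spines (derived state 'yes') is unique to Taxon 4 (autapomorphy; uninformative for grouping).
Only Taxon 3, Taxon 4, and Taxon 6 show the derived state 'yes' for fused pelvic girdle, supporting them as a clade.
asymmetric ears (derived state 'no') is unique to Taxon 3 (autapomorphy; uninformative for grouping).
Only Taxon 3 and Taxon 4 show the derived state 'yes' for ocelli absent, supporting them as a clade.
dermal ossicles (derived state 'yes') is shared by all ingroup taxa — unites the whole ingroup.
enlarged canines (derived state 'no') is shared by Taxon 3, Taxon 4, Taxon 6, and Taxon 7 — a synapomorphy uniting that clade.
Most parsimonious ingroup topology: ((((Taxon 3,Taxon 4),Taxon 6),Taxon 7),Taxon 2).
Taxon 2 is sister to the clade containing all other ingroup taxa, so it is the earliest-diverging (most basal) ingroup lineage.

Taxon 2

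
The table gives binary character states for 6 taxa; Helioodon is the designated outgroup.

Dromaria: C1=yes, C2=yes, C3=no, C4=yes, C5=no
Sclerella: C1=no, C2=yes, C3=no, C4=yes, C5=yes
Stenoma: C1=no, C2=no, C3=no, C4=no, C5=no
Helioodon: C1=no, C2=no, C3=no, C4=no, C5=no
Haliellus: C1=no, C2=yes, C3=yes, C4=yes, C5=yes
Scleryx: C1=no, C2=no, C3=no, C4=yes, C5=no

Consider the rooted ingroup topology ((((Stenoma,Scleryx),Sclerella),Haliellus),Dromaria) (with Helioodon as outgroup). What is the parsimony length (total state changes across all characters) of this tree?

8

Map each character onto ((((Stenoma,Scleryx),Sclerella),Haliellus),Dromaria) (rooted by Helioodon) and count the minimum state changes it requires (Fitch parsimony):
C1: 1; C2: 2; C3: 1; C4: 2; C5: 2.
Total tree length = 8.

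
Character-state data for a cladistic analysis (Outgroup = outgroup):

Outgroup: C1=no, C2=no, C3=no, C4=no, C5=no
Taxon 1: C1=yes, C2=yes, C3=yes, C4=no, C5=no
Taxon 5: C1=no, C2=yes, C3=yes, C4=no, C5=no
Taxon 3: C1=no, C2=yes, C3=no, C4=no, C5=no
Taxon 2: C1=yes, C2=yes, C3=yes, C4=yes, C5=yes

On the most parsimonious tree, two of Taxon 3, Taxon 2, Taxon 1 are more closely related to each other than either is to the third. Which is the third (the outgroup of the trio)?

The outgroup has state 'no' for every character, so 'yes' is the derived state throughout.
C1: derived state 'yes' in Taxon 1 and Taxon 2 only — synapomorphy for {Taxon 1, Taxon 2}.
All ingroup taxa share the derived state 'yes' for C2; it defines the ingroup but does not resolve relationships within it.
C3: derived state 'yes' in Taxon 1, Taxon 2, and Taxon 5 only — synapomorphy for {Taxon 1, Taxon 2, Taxon 5}.
C4 (derived state 'yes') is unique to Taxon 2 (autapomorphy; uninformative for grouping).
C5 (derived state 'yes') is unique to Taxon 2 (autapomorphy; uninformative for grouping).
Most parsimonious ingroup topology: (((Taxon 1,Taxon 2),Taxon 5),Taxon 3).
Taxon 1 and Taxon 2 share a more recent common ancestor with each other than either does with Taxon 3, so Taxon 3 is the least closely related of the three.

Taxon 3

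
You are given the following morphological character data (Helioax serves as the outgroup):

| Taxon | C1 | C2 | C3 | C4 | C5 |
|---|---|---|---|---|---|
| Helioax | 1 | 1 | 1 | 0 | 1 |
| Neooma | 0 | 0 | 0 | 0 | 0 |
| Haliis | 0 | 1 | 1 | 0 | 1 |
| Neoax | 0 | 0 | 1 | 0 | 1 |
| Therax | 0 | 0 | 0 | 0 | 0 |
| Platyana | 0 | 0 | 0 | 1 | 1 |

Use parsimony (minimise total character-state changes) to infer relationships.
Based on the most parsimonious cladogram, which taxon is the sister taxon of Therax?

Neooma

Character polarity is set by the outgroup: the derived state is whichever differs from the outgroup's state, so for C1, C2, C3, C5 the derived state is '0', and for the remaining characters it is '1'.
C1 (derived state '0') is shared by all ingroup taxa — unites the whole ingroup.
Only Neoax, Neooma, Platyana, and Therax show the derived state '0' for C2, supporting them as a clade.
C3 (derived state '0') is shared by Neooma, Platyana, and Therax — a synapomorphy uniting that clade.
C4: derived state '1' in Platyana only — an autapomorphy, so it tells us nothing about relationships among taxa.
C5 (derived state '0') is shared by Neooma and Therax — a synapomorphy uniting that clade.
Most parsimonious ingroup topology: ((((Neooma,Therax),Platyana),Neoax),Haliis).
Therax and Neooma form a cherry on this tree, so they are sister taxa.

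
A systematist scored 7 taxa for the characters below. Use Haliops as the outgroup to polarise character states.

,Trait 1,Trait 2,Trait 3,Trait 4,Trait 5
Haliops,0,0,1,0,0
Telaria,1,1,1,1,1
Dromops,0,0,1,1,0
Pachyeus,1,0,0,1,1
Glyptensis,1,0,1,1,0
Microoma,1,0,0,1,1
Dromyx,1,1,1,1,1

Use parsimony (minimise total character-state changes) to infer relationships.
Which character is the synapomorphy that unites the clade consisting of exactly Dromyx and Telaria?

Character polarity is set by the outgroup: the derived state is whichever differs from the outgroup's state, so for Trait 3 the derived state is '0', and for the remaining characters it is '1'.
Trait 1: derived state '1' in Dromyx, Glyptensis, Microoma, Pachyeus, and Telaria only — synapomorphy for {Dromyx, Glyptensis, Microoma, Pachyeus, Telaria}.
Trait 2 (derived state '1') is shared by Dromyx and Telaria — a synapomorphy uniting that clade.
Trait 3 (derived state '0') is shared by Microoma and Pachyeus — a synapomorphy uniting that clade.
All ingroup taxa share the derived state '1' for Trait 4; it defines the ingroup but does not resolve relationships within it.
Only Dromyx, Microoma, Pachyeus, and Telaria show the derived state '1' for Trait 5, supporting them as a clade.
Most parsimonious ingroup topology: ((((Telaria,Dromyx),(Pachyeus,Microoma)),Glyptensis),Dromops).
The clade {Dromyx, Telaria} is supported by Trait 2: its derived state '1' occurs in exactly those taxa and in no other taxon (including the outgroup).

Trait 2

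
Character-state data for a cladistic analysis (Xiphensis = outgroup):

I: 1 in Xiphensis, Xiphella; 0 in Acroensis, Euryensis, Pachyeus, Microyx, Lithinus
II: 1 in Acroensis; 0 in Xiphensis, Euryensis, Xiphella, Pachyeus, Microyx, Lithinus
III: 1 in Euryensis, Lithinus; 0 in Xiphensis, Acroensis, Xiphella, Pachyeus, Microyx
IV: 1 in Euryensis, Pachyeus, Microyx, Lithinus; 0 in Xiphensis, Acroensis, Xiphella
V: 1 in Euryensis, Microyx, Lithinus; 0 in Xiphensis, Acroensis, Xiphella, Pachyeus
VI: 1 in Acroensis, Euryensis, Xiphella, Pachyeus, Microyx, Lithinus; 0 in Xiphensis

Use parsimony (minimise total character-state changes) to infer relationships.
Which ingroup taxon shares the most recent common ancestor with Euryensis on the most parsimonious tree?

Lithinus

Character polarity is set by the outgroup: the derived state is whichever differs from the outgroup's state, so for I the derived state is '0', and for the remaining characters it is '1'.
I (derived state '0') is shared by Acroensis, Euryensis, Lithinus, Microyx, and Pachyeus — a synapomorphy uniting that clade.
II: derived state '1' in Acroensis only — an autapomorphy, so it tells us nothing about relationships among taxa.
III: derived state '1' in Euryensis and Lithinus only — synapomorphy for {Euryensis, Lithinus}.
IV: derived state '1' in Euryensis, Lithinus, Microyx, and Pachyeus only — synapomorphy for {Euryensis, Lithinus, Microyx, Pachyeus}.
Only Euryensis, Lithinus, and Microyx show the derived state '1' for V, supporting them as a clade.
VI (derived state '1') is shared by all ingroup taxa — unites the whole ingroup.
Most parsimonious ingroup topology: ((Acroensis,(((Euryensis,Lithinus),Microyx),Pachyeus)),Xiphella).
Euryensis and Lithinus form a cherry on this tree, so they are sister taxa.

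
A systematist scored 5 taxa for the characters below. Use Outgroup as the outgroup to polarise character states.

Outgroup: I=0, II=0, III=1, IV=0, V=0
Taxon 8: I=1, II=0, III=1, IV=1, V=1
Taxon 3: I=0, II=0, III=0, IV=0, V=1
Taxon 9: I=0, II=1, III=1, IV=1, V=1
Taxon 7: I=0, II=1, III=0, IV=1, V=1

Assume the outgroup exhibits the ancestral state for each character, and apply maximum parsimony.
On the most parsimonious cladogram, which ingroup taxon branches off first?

Taxon 3

Character polarity is set by the outgroup: the derived state is whichever differs from the outgroup's state, so for III the derived state is '0', and for the remaining characters it is '1'.
I (derived state '1') is unique to Taxon 8 (autapomorphy; uninformative for grouping).
II: derived state '1' in Taxon 7 and Taxon 9 only — synapomorphy for {Taxon 7, Taxon 9}.
III (state '0') occurs in Taxon 3 and Taxon 7 but conflicts with the nesting implied by the other characters — most parsimoniously interpreted as homoplasy.
IV (derived state '1') is shared by Taxon 7, Taxon 8, and Taxon 9 — a synapomorphy uniting that clade.
All ingroup taxa share the derived state '1' for V; it defines the ingroup but does not resolve relationships within it.
Most parsimonious ingroup topology: ((Taxon 8,(Taxon 9,Taxon 7)),Taxon 3).
Taxon 3 is sister to the clade containing all other ingroup taxa, so it is the earliest-diverging (most basal) ingroup lineage.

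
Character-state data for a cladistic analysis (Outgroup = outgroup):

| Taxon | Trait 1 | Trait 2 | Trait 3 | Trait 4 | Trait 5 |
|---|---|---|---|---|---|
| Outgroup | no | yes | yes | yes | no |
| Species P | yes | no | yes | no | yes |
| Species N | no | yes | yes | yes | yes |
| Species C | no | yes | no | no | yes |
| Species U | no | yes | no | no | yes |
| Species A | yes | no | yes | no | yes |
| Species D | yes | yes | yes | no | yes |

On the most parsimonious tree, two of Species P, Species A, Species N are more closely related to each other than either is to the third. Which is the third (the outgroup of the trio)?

Character polarity is set by the outgroup: the derived state is whichever differs from the outgroup's state, so for Trait 2, Trait 3, Trait 4 the derived state is 'no', and for the remaining characters it is 'yes'.
Only Species A, Species D, and Species P show the derived state 'yes' for Trait 1, supporting them as a clade.
Only Species A and Species P show the derived state 'no' for Trait 2, supporting them as a clade.
Only Species C and Species U show the derived state 'no' for Trait 3, supporting them as a clade.
Trait 4 (derived state 'no') is shared by Species A, Species C, Species D, Species P, and Species U — a synapomorphy uniting that clade.
All ingroup taxa share the derived state 'yes' for Trait 5; it defines the ingroup but does not resolve relationships within it.
Most parsimonious ingroup topology: ((((Species P,Species A),Species D),(Species C,Species U)),Species N).
Species P and Species A share a more recent common ancestor with each other than either does with Species N, so Species N is the least closely related of the three.

Species N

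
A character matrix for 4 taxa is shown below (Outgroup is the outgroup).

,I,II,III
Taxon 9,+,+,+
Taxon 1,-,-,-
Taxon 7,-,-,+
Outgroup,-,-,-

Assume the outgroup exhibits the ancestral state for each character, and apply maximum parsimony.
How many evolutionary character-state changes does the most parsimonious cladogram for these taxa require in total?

The outgroup has state '-' for every character, so '+' is the derived state throughout.
I: derived state '+' in Taxon 9 only — an autapomorphy, so it tells us nothing about relationships among taxa.
II (derived state '+') is unique to Taxon 9 (autapomorphy; uninformative for grouping).
III: derived state '+' in Taxon 7 and Taxon 9 only — synapomorphy for {Taxon 7, Taxon 9}.
Most parsimonious ingroup topology: (Taxon 1,(Taxon 7,Taxon 9)).
Changes per character on this tree: I: 1; II: 1; III: 1.
Total = 3.

3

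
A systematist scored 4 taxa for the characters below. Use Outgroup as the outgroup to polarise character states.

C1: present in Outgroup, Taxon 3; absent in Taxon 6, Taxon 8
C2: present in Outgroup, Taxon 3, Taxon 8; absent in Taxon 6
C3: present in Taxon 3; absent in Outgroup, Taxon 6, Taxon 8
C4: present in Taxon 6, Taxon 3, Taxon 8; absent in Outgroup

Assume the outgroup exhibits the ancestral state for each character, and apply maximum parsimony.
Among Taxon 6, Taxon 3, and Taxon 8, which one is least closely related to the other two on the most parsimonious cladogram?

Taxon 3

Character polarity is set by the outgroup: the derived state is whichever differs from the outgroup's state, so for C1, C2 the derived state is 'absent', and for the remaining characters it is 'present'.
Only Taxon 6 and Taxon 8 show the derived state 'absent' for C1, supporting them as a clade.
C2 (derived state 'absent') is unique to Taxon 6 (autapomorphy; uninformative for grouping).
C3: derived state 'present' in Taxon 3 only — an autapomorphy, so it tells us nothing about relationships among taxa.
C4 (derived state 'present') is shared by all ingroup taxa — unites the whole ingroup.
Most parsimonious ingroup topology: ((Taxon 6,Taxon 8),Taxon 3).
Taxon 8 and Taxon 6 share a more recent common ancestor with each other than either does with Taxon 3, so Taxon 3 is the least closely related of the three.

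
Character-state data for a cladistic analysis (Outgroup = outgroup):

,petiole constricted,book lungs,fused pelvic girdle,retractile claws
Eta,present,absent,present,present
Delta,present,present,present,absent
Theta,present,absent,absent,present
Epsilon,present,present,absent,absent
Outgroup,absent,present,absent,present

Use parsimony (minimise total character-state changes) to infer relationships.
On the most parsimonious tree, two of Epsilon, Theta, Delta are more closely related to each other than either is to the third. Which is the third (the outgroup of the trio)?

Theta

Character polarity is set by the outgroup: the derived state is whichever differs from the outgroup's state, so for book lungs, retractile claws the derived state is 'absent', and for the remaining characters it is 'present'.
All ingroup taxa share the derived state 'present' for petiole constricted; it defines the ingroup but does not resolve relationships within it.
book lungs (derived state 'absent') is shared by Eta and Theta — a synapomorphy uniting that clade.
fused pelvic girdle (state 'present') occurs in Delta and Eta but conflicts with the nesting implied by the other characters — most parsimoniously interpreted as homoplasy.
retractile claws (derived state 'absent') is shared by Delta and Epsilon — a synapomorphy uniting that clade.
Most parsimonious ingroup topology: ((Delta,Epsilon),(Eta,Theta)).
Epsilon and Delta share a more recent common ancestor with each other than either does with Theta, so Theta is the least closely related of the three.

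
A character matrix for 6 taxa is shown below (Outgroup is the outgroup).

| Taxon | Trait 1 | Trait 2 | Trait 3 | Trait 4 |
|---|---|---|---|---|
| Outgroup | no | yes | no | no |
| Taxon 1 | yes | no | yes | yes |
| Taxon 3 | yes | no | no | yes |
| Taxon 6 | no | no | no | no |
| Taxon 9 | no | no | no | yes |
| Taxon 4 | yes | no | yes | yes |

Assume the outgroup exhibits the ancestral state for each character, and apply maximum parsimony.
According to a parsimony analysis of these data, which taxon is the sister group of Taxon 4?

Taxon 1

Character polarity is set by the outgroup: the derived state is whichever differs from the outgroup's state, so for Trait 2 the derived state is 'no', and for the remaining characters it is 'yes'.
Trait 1: derived state 'yes' in Taxon 1, Taxon 3, and Taxon 4 only — synapomorphy for {Taxon 1, Taxon 3, Taxon 4}.
All ingroup taxa share the derived state 'no' for Trait 2; it defines the ingroup but does not resolve relationships within it.
Trait 3 (derived state 'yes') is shared by Taxon 1 and Taxon 4 — a synapomorphy uniting that clade.
Only Taxon 1, Taxon 3, Taxon 4, and Taxon 9 show the derived state 'yes' for Trait 4, supporting them as a clade.
Most parsimonious ingroup topology: ((((Taxon 1,Taxon 4),Taxon 3),Taxon 9),Taxon 6).
Taxon 4 and Taxon 1 form a cherry on this tree, so they are sister taxa.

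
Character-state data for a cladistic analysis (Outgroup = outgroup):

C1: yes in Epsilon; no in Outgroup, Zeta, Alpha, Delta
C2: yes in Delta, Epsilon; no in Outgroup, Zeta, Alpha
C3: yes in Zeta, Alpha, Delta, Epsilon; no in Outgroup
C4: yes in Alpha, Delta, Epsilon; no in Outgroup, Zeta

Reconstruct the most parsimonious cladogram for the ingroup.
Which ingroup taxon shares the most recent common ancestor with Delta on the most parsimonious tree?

Epsilon

The outgroup has state 'no' for every character, so 'yes' is the derived state throughout.
C1: derived state 'yes' in Epsilon only — an autapomorphy, so it tells us nothing about relationships among taxa.
C2: derived state 'yes' in Delta and Epsilon only — synapomorphy for {Delta, Epsilon}.
C3 (derived state 'yes') is shared by all ingroup taxa — unites the whole ingroup.
Only Alpha, Delta, and Epsilon show the derived state 'yes' for C4, supporting them as a clade.
Most parsimonious ingroup topology: (Zeta,(Alpha,(Delta,Epsilon))).
Delta and Epsilon form a cherry on this tree, so they are sister taxa.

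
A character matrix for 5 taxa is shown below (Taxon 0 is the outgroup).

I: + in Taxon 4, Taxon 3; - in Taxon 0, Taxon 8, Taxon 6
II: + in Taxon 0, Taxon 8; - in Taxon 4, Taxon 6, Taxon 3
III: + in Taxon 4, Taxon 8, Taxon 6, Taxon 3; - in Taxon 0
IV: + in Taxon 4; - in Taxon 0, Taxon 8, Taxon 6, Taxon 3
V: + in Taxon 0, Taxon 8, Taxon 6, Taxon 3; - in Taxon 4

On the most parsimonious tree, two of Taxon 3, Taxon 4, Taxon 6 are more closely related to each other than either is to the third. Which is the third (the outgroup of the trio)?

Taxon 6

Character polarity is set by the outgroup: the derived state is whichever differs from the outgroup's state, so for II, V the derived state is '-', and for the remaining characters it is '+'.
Only Taxon 3 and Taxon 4 show the derived state '+' for I, supporting them as a clade.
Only Taxon 3, Taxon 4, and Taxon 6 show the derived state '-' for II, supporting them as a clade.
All ingroup taxa share the derived state '+' for III; it defines the ingroup but does not resolve relationships within it.
IV: derived state '+' in Taxon 4 only — an autapomorphy, so it tells us nothing about relationships among taxa.
V: derived state '-' in Taxon 4 only — an autapomorphy, so it tells us nothing about relationships among taxa.
Most parsimonious ingroup topology: (((Taxon 4,Taxon 3),Taxon 6),Taxon 8).
Taxon 3 and Taxon 4 share a more recent common ancestor with each other than either does with Taxon 6, so Taxon 6 is the least closely related of the three.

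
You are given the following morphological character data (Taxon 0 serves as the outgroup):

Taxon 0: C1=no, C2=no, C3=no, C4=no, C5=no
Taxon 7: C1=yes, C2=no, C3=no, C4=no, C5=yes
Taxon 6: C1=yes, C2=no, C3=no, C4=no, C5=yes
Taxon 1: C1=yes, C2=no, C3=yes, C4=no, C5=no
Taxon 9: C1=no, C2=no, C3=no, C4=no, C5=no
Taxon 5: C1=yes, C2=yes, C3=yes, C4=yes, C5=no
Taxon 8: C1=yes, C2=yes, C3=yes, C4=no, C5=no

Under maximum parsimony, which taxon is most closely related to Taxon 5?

Taxon 8

The outgroup has state 'no' for every character, so 'yes' is the derived state throughout.
C1 (derived state 'yes') is shared by Taxon 1, Taxon 5, Taxon 6, Taxon 7, and Taxon 8 — a synapomorphy uniting that clade.
Only Taxon 5 and Taxon 8 show the derived state 'yes' for C2, supporting them as a clade.
C3: derived state 'yes' in Taxon 1, Taxon 5, and Taxon 8 only — synapomorphy for {Taxon 1, Taxon 5, Taxon 8}.
C4 (derived state 'yes') is unique to Taxon 5 (autapomorphy; uninformative for grouping).
Only Taxon 6 and Taxon 7 show the derived state 'yes' for C5, supporting them as a clade.
Most parsimonious ingroup topology: (((Taxon 7,Taxon 6),(Taxon 1,(Taxon 5,Taxon 8))),Taxon 9).
Taxon 5 and Taxon 8 form a cherry on this tree, so they are sister taxa.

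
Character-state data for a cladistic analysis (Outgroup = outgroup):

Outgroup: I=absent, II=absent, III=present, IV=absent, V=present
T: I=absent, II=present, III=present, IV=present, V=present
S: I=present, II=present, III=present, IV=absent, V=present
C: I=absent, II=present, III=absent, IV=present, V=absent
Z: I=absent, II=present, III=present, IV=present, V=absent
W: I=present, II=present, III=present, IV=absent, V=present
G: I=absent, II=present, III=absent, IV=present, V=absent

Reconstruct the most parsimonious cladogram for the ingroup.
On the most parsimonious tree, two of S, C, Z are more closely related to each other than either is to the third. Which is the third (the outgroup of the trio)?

S

Character polarity is set by the outgroup: the derived state is whichever differs from the outgroup's state, so for III, V the derived state is 'absent', and for the remaining characters it is 'present'.
I (derived state 'present') is shared by S and W — a synapomorphy uniting that clade.
II (derived state 'present') is shared by all ingroup taxa — unites the whole ingroup.
III: derived state 'absent' in C and G only — synapomorphy for {C, G}.
IV: derived state 'present' in C, G, T, and Z only — synapomorphy for {C, G, T, Z}.
V (derived state 'absent') is shared by C, G, and Z — a synapomorphy uniting that clade.
Most parsimonious ingroup topology: ((T,((C,G),Z)),(S,W)).
Z and C share a more recent common ancestor with each other than either does with S, so S is the least closely related of the three.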